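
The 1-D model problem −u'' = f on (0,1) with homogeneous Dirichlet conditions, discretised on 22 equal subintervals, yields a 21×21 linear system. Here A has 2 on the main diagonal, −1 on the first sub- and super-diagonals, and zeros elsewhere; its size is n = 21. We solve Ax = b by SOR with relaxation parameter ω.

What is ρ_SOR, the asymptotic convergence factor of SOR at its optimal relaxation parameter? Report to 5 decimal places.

ρ_J = max_k |cos(kπ/22)| = cos(π/22) = 0.98982
root = sin(π/22) = 0.142315  (since 1−cos² = sin²).
ω* = 2/(1+0.142315) = 1.75083
ρ_SOR = ω* − 1 = 1.75083 − 1 = 0.75083.

ρ_SOR = 0.75083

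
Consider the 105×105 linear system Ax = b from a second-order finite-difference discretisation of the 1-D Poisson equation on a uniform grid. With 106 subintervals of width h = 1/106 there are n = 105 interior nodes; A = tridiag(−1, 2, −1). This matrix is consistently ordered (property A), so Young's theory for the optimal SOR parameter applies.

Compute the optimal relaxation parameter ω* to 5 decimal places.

ω* = 1.94244

[ρ_J] n=105: ρ(B_J) = cos(π/(n+1)) = cos(π/106) = 0.99956.
√(1−ρ_J²) = |sin(π/106)| = 0.029633
[ω*] 2 ÷ (1 + 0.029633) = 2 ÷ 1.029633 = 1.94244.
ρ_SOR = ω* − 1 ≈ 0.94244.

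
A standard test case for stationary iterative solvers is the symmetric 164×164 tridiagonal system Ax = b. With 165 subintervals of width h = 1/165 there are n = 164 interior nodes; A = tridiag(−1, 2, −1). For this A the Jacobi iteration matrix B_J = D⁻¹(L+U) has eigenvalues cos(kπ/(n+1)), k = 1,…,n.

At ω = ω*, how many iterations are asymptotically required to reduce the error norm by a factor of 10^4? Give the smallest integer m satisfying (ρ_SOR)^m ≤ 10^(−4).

m = 242

½·tridiag(1,0,1) at n=164: λ_k = cos(kπ/165); max |λ| at k=1 ⇒ ρ_J = cos(π/165) ≈ 0.9998187.
root = sin(π/165) = 0.0190388  (since 1−cos² = sin²).
[ω*] 2 ÷ (1 + 0.0190388) = 2 ÷ 1.0190388 = 1.9626338.
ρ(B_{ω*}) = ω*−1 = 0.9626338
4·ln10 = 9.21034; −ln(0.9626338) = 0.0380822; m = ⌈9.21034/0.0380822⌉ = ⌈241.854⌉ = 242.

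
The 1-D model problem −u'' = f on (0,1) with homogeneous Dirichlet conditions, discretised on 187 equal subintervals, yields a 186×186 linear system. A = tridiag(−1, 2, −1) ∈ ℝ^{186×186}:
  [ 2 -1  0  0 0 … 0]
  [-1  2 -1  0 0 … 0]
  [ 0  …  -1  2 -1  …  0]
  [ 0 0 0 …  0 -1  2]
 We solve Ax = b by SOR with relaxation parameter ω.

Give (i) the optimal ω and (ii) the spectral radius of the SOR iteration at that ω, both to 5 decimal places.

ω* = 1.96696, ρ_SOR = 0.96696

n=186: λ(B_J) = 1 − λ(A)/2 = cos(kπ/187); k=1 gives ρ_J = 0.99986.
√(1 − cos²(π/187)) = sin(π/187) ≈ 0.016799.
Young: ω* = 2/(1+√(1−ρ_J²)) = 2/(1+0.016799) = 2/1.016799 = 1.96696.
and ρ(B_{ω*}) = 1.96696 − 1 = 0.96696.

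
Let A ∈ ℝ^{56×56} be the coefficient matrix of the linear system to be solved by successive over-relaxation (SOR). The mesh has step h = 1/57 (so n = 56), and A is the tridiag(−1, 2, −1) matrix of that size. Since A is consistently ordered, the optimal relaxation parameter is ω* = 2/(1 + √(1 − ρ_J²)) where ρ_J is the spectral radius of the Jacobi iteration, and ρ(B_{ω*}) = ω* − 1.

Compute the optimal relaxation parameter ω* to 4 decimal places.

[ρ_J] n=56: ρ(B_J) = cos(π/(n+1)) = cos(π/57) = 0.9985.
√(1−ρ_J²) = |sin(π/57)| = 0.05509
ω* = 2 / (1 + 0.05509) = 2 / 1.05509 ≈ 1.8956.
ρ_SOR = ω* − 1 ≈ 0.8956.

ω* = 1.8956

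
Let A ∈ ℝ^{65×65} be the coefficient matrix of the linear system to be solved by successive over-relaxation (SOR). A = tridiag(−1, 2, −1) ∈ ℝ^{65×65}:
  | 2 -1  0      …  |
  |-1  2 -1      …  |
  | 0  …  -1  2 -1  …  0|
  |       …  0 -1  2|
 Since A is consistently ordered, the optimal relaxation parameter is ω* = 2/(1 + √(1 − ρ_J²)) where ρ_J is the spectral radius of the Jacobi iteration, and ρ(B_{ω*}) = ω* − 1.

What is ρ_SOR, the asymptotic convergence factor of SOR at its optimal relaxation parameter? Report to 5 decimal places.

[ρ_J] n=65: ρ(B_J) = cos(π/(n+1)) = cos(π/66) = 0.99887.
root = sin(π/66) = 0.047582  (since 1−cos² = sin²).
ω* = 2 / (1 + 0.047582) = 2 / 1.047582 ≈ 1.90916.
At ω = 1.90916 every |λ(B_ω)| = ω−1, so ρ_SOR = 0.90916.

ρ_SOR = 0.90916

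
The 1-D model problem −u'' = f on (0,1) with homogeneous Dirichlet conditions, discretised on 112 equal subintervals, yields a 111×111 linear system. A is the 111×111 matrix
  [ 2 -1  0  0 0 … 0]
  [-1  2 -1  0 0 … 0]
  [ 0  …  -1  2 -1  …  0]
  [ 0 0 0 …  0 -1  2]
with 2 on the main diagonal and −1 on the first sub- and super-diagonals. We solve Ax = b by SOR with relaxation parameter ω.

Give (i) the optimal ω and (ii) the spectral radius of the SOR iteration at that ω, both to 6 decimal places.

ω* = 1.945438, ρ_SOR = 0.945438

ρ_J = max_k |cos(kπ/112)| = cos(π/112) = 0.999607
√(1−ρ_J²) = |sin(π/112)| = 0.0280463
ω* = 2 / (1 + 0.0280463) = 2 / 1.0280463 ≈ 1.945438.
ρ_SOR = ω* − 1 ≈ 0.945438.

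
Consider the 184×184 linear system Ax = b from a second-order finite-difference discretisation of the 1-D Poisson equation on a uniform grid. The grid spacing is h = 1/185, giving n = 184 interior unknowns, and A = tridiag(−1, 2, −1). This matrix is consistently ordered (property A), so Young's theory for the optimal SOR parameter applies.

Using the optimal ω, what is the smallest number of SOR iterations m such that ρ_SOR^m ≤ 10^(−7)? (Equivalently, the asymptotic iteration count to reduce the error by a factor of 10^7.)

With n=184, ρ(Jacobi) = cos(π/185) = 0.9998558.
1 − cos²(π/185) = sin²(π/185) ⇒ √(1−ρ_J²) = sin(π/185) = 0.0169808.
Then 2/(1+√(1−ρ_J²)) = 2/(1+0.0169808); ω* = 2/1.0169808 = 1.9666055.
ρ(B_{ω*}) = ω*−1 = 0.9666055
Need (0.9666055)^m ≤ 10^(−7): m ≥ 7·ln10/|ln 0.9666055| = 16.1181/0.0339648 = 474.553 ⇒ m = 475.

m = 475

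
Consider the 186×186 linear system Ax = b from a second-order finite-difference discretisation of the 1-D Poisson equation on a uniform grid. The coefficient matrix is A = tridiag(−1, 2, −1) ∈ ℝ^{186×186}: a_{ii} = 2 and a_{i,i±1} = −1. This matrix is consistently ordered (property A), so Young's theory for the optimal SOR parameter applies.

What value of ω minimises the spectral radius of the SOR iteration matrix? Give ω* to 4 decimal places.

ω* = 1.9670

½·tridiag(1,0,1) at n=186: λ_k = cos(kπ/187); max |λ| at k=1 ⇒ ρ_J = cos(π/187) ≈ 0.9999.
1 − cos²(π/187) = sin²(π/187) ⇒ √(1−ρ_J²) = sin(π/187) = 0.01680.
[ω*] 2 ÷ (1 + 0.01680) = 2 ÷ 1.01680 = 1.9670.
At ω = 1.9670 every |λ(B_ω)| = ω−1, so ρ_SOR = 0.9670.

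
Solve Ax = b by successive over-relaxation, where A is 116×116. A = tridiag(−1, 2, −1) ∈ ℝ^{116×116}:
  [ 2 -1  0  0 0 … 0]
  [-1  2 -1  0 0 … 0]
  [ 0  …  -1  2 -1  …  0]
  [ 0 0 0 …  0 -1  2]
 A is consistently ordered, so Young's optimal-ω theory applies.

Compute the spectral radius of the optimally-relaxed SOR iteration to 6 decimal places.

ρ_SOR = 0.947708

[ρ_J] n=116: ρ(B_J) = cos(π/(n+1)) = cos(π/117) = 0.999640.
√(1−ρ_J²) = |sin(π/117)| = 0.0268480
ω* = 2 / (1 + 0.0268480) = 2 / 1.0268480 ≈ 1.947708.
and ρ(B_{ω*}) = 1.947708 − 1 = 0.947708.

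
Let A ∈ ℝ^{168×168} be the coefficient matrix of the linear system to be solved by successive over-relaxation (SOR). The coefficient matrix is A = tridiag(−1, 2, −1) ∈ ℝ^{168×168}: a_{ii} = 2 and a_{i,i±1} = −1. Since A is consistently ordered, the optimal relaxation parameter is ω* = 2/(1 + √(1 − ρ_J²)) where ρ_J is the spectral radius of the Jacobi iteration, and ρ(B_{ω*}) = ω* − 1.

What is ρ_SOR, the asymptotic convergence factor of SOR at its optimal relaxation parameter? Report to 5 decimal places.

With n=168, ρ(Jacobi) = cos(π/169) = 0.99983.
√(1−ρ_J²) simplifies to sin(π/169) = 0.018588.
ω* = 2 / (1 + 0.018588) = 2 / 1.018588 ≈ 1.96350.
[ρ_SOR] ω* − 1 = 0.96350.

ρ_SOR = 0.96350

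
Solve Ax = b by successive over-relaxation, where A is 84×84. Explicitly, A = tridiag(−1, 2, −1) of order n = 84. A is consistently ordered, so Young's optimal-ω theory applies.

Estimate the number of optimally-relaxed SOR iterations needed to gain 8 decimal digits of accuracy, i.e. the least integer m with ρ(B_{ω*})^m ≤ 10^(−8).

m = 250

B_J for the 84×84 system has eigenvalues cos(kπ/85); ρ_J = cos(π/85) = 0.9993171.
√(1−ρ_J²) simplifies to sin(π/85) = 0.0369515.
[ω*] 2 ÷ (1 + 0.0369515) = 2 ÷ 1.0369515 = 1.9287305.
Hence ρ(B_{ω*}) = 1.9287305 − 1 = 0.9287305.
Need (0.9287305)^m ≤ 10^(−8): m ≥ 8·ln10/|ln 0.9287305| = 18.4207/0.0739367 = 249.141 ⇒ m = 250.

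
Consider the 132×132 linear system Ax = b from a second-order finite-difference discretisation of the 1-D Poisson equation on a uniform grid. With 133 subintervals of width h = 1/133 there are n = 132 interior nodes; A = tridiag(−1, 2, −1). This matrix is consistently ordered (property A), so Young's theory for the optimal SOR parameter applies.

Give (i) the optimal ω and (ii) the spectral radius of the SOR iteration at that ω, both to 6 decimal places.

½·tridiag(1,0,1) at n=132: λ_k = cos(kπ/133); max |λ| at k=1 ⇒ ρ_J = cos(π/133) ≈ 0.999721.
√(1−ρ_J²) simplifies to sin(π/133) = 0.0236188.
[ω*] 2 ÷ (1 + 0.0236188) = 2 ÷ 1.0236188 = 1.953852.
ρ(B_{ω*}) = ω*−1 = 0.953852

ω* = 1.953852, ρ_SOR = 0.953852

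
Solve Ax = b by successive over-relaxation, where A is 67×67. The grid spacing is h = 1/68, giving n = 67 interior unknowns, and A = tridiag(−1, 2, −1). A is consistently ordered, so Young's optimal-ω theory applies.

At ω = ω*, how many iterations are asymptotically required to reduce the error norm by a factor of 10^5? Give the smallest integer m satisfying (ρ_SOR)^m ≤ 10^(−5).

m = 125

spectrum of D⁻¹(L+U) = {cos(kπ/68) : 1≤k≤67}; ρ_J = cos(π/68) = 0.9989330.
1 − cos²(π/68) = sin²(π/68) ⇒ √(1−ρ_J²) = sin(π/68) = 0.0461835.
ω* = 2/(1 + 0.0461835) = 2/1.0461835 = 1.9117105.
and ρ(B_{ω*}) = 1.9117105 − 1 = 0.9117105.
5·ln10 = 11.5129; −ln(0.9117105) = 0.0924328; m = ⌈11.5129/0.0924328⌉ = ⌈124.554⌉ = 125.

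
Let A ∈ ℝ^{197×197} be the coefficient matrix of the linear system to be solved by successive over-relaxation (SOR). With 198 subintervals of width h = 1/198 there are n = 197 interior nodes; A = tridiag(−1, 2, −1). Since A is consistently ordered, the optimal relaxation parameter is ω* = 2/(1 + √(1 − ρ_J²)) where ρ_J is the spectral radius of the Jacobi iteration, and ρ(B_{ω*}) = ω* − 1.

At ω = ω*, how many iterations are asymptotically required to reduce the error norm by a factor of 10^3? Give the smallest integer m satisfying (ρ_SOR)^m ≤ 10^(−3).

With n=197, ρ(Jacobi) = cos(π/198) = 0.9998741.
√(1−ρ_J²) simplifies to sin(π/198) = 0.0158660.
ω* = 2 / (1 + 0.0158660) = 2 / 1.0158660 ≈ 1.9687636.
and ρ(B_{ω*}) = 1.9687636 − 1 = 0.9687636.
3·ln10 = 6.90776; −ln(0.9687636) = 0.0317347; m = ⌈6.90776/0.0317347⌉ = ⌈217.672⌉ = 218.

m = 218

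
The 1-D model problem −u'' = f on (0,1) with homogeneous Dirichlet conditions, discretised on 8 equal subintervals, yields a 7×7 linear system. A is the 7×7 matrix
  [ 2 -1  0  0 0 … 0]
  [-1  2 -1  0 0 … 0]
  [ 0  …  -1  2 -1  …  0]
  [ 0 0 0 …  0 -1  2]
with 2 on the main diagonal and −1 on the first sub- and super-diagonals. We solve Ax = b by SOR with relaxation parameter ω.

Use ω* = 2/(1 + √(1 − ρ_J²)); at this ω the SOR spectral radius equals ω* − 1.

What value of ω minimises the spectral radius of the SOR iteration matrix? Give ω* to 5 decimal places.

ρ_J = max_k |cos(kπ/8)| = cos(π/8) = 0.92388
√(1−ρ_J²) = |sin(π/8)| = 0.382683
Young: ω* = 2/(1+√(1−ρ_J²)) = 2/(1+0.382683) = 2/1.382683 = 1.44646.
ρ(B_{ω*}) = ω*−1 = 0.44646

ω* = 1.44646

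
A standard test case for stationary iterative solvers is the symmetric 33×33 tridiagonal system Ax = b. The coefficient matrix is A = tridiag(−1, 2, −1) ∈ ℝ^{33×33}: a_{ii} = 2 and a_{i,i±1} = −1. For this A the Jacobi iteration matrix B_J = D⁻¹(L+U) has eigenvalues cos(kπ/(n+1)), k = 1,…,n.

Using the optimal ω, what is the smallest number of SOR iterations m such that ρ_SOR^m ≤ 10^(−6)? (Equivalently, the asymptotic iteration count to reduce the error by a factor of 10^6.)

m = 75

B_J for the 33×33 system has eigenvalues cos(kπ/34); ρ_J = cos(π/34) = 0.9957342.
√(1 − cos²(π/34)) = sin(π/34) ≈ 0.0922684.
So ω* = 2/1.0922684 = 1.8310518 (Young).
Hence ρ(B_{ω*}) = 1.8310518 − 1 = 0.8310518.
6·ln10 = 13.8155; −ln(0.8310518) = 0.185063; m = ⌈13.8155/0.185063⌉ = ⌈74.653⌉ = 75.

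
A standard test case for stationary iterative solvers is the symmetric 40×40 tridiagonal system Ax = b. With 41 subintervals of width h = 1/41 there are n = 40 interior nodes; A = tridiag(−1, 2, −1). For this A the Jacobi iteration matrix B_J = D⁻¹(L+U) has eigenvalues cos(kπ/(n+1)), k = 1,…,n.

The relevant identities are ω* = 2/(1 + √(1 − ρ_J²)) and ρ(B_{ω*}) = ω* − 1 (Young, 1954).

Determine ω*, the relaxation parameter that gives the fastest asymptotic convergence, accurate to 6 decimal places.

ω* = 1.857788

½·tridiag(1,0,1) at n=40: λ_k = cos(kπ/41); max |λ| at k=1 ⇒ ρ_J = cos(π/41) ≈ 0.997066.
√(1 − cos²(π/41)) = sin(π/41) ≈ 0.0765493.
ω* = 2/(1 + 0.0765493) = 2/1.0765493 = 1.857788.
ρ(B_{ω*}) = ω*−1 = 0.857788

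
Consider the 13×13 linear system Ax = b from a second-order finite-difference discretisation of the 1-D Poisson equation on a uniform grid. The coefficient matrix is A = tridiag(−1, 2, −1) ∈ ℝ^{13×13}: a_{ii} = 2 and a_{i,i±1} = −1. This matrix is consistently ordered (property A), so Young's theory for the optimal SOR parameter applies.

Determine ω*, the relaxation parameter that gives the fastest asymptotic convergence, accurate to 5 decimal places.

ω* = 1.63596

n=13: λ(B_J) = 1 − λ(A)/2 = cos(kπ/14); k=1 gives ρ_J = 0.97493.
root = sin(π/14) = 0.222521  (since 1−cos² = sin²).
Young: ω* = 2/(1+√(1−ρ_J²)) = 2/(1+0.222521) = 2/1.222521 = 1.63596.
and ρ(B_{ω*}) = 1.63596 − 1 = 0.63596.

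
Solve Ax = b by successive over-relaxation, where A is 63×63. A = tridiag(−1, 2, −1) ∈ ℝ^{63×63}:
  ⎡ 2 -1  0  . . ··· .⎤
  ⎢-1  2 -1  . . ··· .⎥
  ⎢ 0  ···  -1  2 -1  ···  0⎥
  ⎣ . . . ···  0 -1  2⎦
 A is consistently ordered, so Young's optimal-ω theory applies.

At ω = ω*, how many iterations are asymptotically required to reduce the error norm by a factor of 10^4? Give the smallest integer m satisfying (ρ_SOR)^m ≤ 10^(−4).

ρ_J = max_k |cos(kπ/64)| = cos(π/64) = 0.9987955
1 − cos²(π/64) = sin²(π/64) ⇒ √(1−ρ_J²) = sin(π/64) = 0.0490677.
[ω*] 2 ÷ (1 + 0.0490677) = 2 ÷ 1.0490677 = 1.9064547.
and ρ(B_{ω*}) = 1.9064547 − 1 = 0.9064547.
ρ_SOR^m ≤ 10^(−4) ⇔ m ≥ 4·ln10/(−ln 0.9064547) = 9.21034/0.0982142 = 93.778; m = ⌈93.778⌉ = 94.

m = 94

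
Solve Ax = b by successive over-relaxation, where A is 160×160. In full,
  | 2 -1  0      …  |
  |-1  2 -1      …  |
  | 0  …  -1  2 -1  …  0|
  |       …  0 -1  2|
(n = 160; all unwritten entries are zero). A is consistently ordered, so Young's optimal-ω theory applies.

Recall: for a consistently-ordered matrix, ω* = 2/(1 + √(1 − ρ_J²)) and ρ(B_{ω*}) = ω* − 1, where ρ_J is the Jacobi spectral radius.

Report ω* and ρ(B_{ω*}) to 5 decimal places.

[ρ_J] n=160: ρ(B_J) = cos(π/(n+1)) = cos(π/161) = 0.99981.
√(1−ρ_J²) simplifies to sin(π/161) = 0.019512.
Then 2/(1+√(1−ρ_J²)) = 2/(1+0.019512); ω* = 2/1.019512 = 1.96172.
ρ_SOR = ω* − 1 ≈ 0.96172.

ω* = 1.96172, ρ_SOR = 0.96172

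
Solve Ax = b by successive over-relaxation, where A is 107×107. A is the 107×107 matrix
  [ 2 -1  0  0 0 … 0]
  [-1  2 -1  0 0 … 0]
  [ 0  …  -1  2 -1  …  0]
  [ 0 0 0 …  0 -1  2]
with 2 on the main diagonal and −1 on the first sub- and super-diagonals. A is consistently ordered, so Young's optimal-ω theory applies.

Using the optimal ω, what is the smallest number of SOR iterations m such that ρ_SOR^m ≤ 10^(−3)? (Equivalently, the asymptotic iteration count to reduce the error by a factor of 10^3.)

m = 119

With n=107, ρ(Jacobi) = cos(π/108) = 0.9995770.
√(1−ρ_J²) simplifies to sin(π/108) = 0.0290847.
ω* = 2/(1+0.0290847) = 1.9434746
ρ_SOR = ω* − 1 ≈ 0.9434746.
m ≥ 3·ln10 / (−ln 0.9434746) = 118.719; smallest integer m = 119.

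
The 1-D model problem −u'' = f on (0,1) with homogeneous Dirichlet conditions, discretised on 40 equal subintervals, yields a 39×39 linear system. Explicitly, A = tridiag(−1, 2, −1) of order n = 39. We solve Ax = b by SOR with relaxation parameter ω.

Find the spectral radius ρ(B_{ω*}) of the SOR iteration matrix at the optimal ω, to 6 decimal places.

ρ_SOR = 0.854498

With n=39, ρ(Jacobi) = cos(π/40) = 0.996917.
root = sin(π/40) = 0.0784591  (since 1−cos² = sin²).
ω* = 2/(1 + 0.0784591) = 2/1.0784591 = 1.854498.
Hence ρ(B_{ω*}) = 1.854498 − 1 = 0.854498.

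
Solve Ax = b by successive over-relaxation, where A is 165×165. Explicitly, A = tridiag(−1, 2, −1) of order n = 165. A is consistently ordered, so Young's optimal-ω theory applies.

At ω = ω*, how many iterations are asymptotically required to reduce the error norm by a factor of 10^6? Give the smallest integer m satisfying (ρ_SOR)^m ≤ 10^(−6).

[ρ_J] n=165: ρ(B_J) = cos(π/(n+1)) = cos(π/166) = 0.9998209.
√(1 − cos²(π/166)) = sin(π/166) ≈ 0.0189241.
ω* = 2 / (1 + 0.0189241) = 2 / 1.0189241 ≈ 1.9628547.
ρ_SOR = ω* − 1 = 1.9628547 − 1 = 0.9628547.
ρ_SOR^m ≤ 10^(−6) ⇔ m ≥ 6·ln10/(−ln 0.9628547) = 13.8155/0.0378528 = 364.980; m = ⌈364.980⌉ = 365.

m = 365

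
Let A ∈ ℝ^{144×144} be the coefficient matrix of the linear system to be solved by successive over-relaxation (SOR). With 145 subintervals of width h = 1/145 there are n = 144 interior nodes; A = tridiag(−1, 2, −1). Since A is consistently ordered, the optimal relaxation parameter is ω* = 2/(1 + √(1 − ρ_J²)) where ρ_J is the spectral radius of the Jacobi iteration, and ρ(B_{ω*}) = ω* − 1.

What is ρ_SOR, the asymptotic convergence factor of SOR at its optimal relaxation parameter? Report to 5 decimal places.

B_J for the 144×144 system has eigenvalues cos(kπ/145); ρ_J = cos(π/145) = 0.99977.
√(1−ρ_J²) = |sin(π/145)| = 0.021664
ω* = 2/(1 + 0.021664) = 2/1.021664 = 1.95759.
Hence ρ(B_{ω*}) = 1.95759 − 1 = 0.95759.

ρ_SOR = 0.95759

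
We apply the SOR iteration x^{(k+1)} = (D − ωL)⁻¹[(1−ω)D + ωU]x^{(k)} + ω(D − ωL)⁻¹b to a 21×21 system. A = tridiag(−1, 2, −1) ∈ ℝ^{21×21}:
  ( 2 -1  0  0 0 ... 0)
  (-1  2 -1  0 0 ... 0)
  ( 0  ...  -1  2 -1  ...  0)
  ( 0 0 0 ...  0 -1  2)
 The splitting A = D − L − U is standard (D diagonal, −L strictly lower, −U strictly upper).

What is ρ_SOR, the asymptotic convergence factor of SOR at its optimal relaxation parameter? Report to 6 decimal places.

With n=21, ρ(Jacobi) = cos(π/22) = 0.989821.
√(1−ρ_J²) = |sin(π/22)| = 0.1423148
ω* = 2/(1+0.1423148) = 1.750831
ρ(B_{ω*}) = ω*−1 = 0.750831

ρ_SOR = 0.750831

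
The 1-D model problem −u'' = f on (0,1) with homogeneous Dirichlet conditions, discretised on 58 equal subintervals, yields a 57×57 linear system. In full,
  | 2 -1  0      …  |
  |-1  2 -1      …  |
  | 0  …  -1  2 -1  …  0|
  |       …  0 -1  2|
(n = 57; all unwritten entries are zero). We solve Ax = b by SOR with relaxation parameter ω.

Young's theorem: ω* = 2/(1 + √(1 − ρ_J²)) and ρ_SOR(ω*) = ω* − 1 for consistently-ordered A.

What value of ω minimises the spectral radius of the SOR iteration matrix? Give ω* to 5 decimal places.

ω* = 1.89728

[ρ_J] n=57: ρ(B_J) = cos(π/(n+1)) = cos(π/58) = 0.99853.
root = sin(π/58) = 0.054139  (since 1−cos² = sin²).
ω* = 2/(1 + 0.054139) = 2/1.054139 = 1.89728.
ρ_SOR = ω* − 1 ≈ 0.89728.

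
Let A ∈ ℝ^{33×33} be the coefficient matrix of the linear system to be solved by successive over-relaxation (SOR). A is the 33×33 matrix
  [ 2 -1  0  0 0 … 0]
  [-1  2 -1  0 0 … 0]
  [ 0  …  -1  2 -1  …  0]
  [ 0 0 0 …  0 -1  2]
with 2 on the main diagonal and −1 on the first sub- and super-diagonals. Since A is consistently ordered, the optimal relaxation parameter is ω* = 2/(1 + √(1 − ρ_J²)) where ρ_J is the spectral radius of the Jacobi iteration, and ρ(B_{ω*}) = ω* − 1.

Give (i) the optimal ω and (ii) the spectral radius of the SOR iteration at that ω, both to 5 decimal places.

ω* = 1.83105, ρ_SOR = 0.83105

B_J for the 33×33 system has eigenvalues cos(kπ/34); ρ_J = cos(π/34) = 0.99573.
√(1−ρ_J²) simplifies to sin(π/34) = 0.092268.
ω* = 2/(1+0.092268) = 1.83105
and ρ(B_{ω*}) = 1.83105 − 1 = 0.83105.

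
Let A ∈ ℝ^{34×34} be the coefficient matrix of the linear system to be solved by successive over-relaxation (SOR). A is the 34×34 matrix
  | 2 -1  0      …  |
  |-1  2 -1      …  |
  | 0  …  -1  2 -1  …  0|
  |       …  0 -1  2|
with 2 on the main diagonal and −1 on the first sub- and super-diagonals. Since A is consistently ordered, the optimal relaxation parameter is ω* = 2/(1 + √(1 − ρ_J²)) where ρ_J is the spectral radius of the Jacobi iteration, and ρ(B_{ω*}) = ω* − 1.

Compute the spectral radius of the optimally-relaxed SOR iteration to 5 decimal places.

ρ_SOR = 0.83547

[ρ_J] n=34: ρ(B_J) = cos(π/(n+1)) = cos(π/35) = 0.99597.
root = sin(π/35) = 0.089639  (since 1−cos² = sin²).
[ω*] 2 ÷ (1 + 0.089639) = 2 ÷ 1.089639 = 1.83547.
ρ_SOR = ω* − 1 = 1.83547 − 1 = 0.83547.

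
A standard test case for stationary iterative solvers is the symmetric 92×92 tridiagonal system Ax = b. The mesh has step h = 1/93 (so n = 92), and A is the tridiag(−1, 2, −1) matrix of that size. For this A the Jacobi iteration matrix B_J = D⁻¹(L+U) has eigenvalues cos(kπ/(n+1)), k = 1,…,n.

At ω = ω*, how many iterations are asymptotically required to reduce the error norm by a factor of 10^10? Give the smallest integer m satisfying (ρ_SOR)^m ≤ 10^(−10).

m = 341

ρ_J = max_k |cos(kπ/93)| = cos(π/93) = 0.9994295
√(1 − cos²(π/93)) = sin(π/93) ≈ 0.0337741.
ω* = 2 / (1 + 0.0337741) = 2 / 1.0337741 ≈ 1.9346586.
At ω = 1.9346586 every |λ(B_ω)| = ω−1, so ρ_SOR = 0.9346586.
m ≥ 10·ln10 / (−ln 0.9346586) = 340.751; smallest integer m = 341.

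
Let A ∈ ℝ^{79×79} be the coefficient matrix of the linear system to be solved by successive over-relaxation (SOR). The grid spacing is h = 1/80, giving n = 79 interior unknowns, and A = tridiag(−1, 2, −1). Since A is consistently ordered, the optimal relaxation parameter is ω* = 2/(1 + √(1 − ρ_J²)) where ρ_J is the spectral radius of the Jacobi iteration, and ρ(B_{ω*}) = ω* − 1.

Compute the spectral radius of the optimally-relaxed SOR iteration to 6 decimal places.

ρ_SOR = 0.924447

½·tridiag(1,0,1) at n=79: λ_k = cos(kπ/80); max |λ| at k=1 ⇒ ρ_J = cos(π/80) ≈ 0.999229.
root = sin(π/80) = 0.0392598  (since 1−cos² = sin²).
[ω*] 2 ÷ (1 + 0.0392598) = 2 ÷ 1.0392598 = 1.924447.
[ρ_SOR] ω* − 1 = 0.924447.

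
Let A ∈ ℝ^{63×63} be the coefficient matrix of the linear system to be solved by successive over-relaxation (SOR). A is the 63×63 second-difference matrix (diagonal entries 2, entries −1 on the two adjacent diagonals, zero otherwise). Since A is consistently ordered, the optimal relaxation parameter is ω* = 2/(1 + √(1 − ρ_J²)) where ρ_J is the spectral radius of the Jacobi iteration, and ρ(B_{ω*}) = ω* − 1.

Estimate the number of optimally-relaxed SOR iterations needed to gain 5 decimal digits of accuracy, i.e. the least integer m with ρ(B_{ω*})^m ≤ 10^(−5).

m = 118

B_J for the 63×63 system has eigenvalues cos(kπ/64); ρ_J = cos(π/64) = 0.9987955.
√(1 − cos²(π/64)) = sin(π/64) ≈ 0.0490677.
ω* = 2/(1 + 0.0490677) = 2/1.0490677 = 1.9064547.
[ρ_SOR] ω* − 1 = 0.9064547.
ρ_SOR^m ≤ 10^(−5) ⇔ m ≥ 5·ln10/(−ln 0.9064547) = 11.5129/0.0982142 = 117.222; m = ⌈117.222⌉ = 118.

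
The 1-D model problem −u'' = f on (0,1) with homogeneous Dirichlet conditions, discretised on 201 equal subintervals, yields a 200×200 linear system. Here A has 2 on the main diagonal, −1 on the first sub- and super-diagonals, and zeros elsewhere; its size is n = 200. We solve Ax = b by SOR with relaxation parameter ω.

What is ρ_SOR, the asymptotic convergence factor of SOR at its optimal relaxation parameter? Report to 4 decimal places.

ρ_SOR = 0.9692

B_J for the 200×200 system has eigenvalues cos(kπ/201); ρ_J = cos(π/201) = 0.9999.
root = sin(π/201) = 0.01563  (since 1−cos² = sin²).
ω* = 2/(1 + 0.01563) = 2/1.01563 = 1.9692.
ρ_SOR = ω* − 1 ≈ 0.9692.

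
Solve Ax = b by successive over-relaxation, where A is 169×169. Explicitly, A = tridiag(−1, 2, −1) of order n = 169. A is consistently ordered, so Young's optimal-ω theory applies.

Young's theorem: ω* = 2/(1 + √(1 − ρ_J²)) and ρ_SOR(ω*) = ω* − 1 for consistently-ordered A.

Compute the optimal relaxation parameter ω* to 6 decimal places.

ω* = 1.963713

ρ_J = max_k |cos(kπ/170)| = cos(π/170) = 0.999829
√(1−ρ_J²) = |sin(π/170)| = 0.0184789
ω* = 2/(1 + 0.0184789) = 2/1.0184789 = 1.963713.
At ω = 1.963713 every |λ(B_ω)| = ω−1, so ρ_SOR = 0.963713.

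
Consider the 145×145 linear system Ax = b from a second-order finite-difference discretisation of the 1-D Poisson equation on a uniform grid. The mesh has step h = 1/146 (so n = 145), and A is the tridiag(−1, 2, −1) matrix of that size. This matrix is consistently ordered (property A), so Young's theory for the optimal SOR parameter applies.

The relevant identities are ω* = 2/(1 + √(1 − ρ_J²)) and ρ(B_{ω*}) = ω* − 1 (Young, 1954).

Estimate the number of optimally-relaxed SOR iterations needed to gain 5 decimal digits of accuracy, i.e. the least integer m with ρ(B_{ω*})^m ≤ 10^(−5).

m = 268

B_J for the 145×145 system has eigenvalues cos(kπ/146); ρ_J = cos(π/146) = 0.9997685.
√(1−ρ_J²) simplifies to sin(π/146) = 0.0215161.
Young: ω* = 2/(1+√(1−ρ_J²)) = 2/(1+0.0215161) = 2/1.0215161 = 1.9578742.
[ρ_SOR] ω* − 1 = 0.9578742.
For 5 digits: m = 5·ln10 / (−ln 0.9578742) = 11.5129/0.0430388 = 267.500; round up → m = 268.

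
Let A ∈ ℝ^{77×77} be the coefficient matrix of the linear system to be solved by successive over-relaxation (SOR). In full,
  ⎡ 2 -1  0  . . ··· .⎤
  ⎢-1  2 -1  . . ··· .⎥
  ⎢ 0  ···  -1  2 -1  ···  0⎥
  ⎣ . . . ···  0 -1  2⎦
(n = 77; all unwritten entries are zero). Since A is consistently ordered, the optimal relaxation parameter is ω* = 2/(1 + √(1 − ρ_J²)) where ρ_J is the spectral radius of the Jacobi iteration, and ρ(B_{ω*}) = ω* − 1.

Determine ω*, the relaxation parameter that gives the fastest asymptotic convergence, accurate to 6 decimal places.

ω* = 1.922585

[ρ_J] n=77: ρ(B_J) = cos(π/(n+1)) = cos(π/78) = 0.999189.
√(1 − cos²(π/78)) = sin(π/78) ≈ 0.0402659.
ω* = 2 / (1 + 0.0402659) = 2 / 1.0402659 ≈ 1.922585.
and ρ(B_{ω*}) = 1.922585 − 1 = 0.922585.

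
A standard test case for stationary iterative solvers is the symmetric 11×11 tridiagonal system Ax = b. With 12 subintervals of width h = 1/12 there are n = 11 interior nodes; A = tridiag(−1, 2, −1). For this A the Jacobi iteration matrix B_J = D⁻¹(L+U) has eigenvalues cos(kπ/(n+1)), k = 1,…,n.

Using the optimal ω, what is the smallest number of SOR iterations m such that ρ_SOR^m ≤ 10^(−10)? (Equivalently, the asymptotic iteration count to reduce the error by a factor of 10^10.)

m = 44

With n=11, ρ(Jacobi) = cos(π/12) = 0.9659258.
√(1 − cos²(π/12)) = sin(π/12) ≈ 0.2588190.
[ω*] 2 ÷ (1 + 0.2588190) = 2 ÷ 1.2588190 = 1.5887908.
At ω = 1.5887908 every |λ(B_ω)| = ω−1, so ρ_SOR = 0.5887908.
m ≥ 10·ln10 / (−ln 0.5887908) = 43.471; smallest integer m = 44.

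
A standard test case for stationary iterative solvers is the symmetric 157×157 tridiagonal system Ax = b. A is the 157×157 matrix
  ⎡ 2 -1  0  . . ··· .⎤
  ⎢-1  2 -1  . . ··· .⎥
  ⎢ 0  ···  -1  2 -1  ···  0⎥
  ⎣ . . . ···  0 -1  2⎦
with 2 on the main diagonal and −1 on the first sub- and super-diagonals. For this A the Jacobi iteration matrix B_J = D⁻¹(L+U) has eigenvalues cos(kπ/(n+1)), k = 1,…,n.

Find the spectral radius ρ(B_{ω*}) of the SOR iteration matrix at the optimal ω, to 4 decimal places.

ρ_SOR = 0.9610

½·tridiag(1,0,1) at n=157: λ_k = cos(kπ/158); max |λ| at k=1 ⇒ ρ_J = cos(π/158) ≈ 0.9998.
root = sin(π/158) = 0.01988  (since 1−cos² = sin²).
ω* = 2 / (1 + 0.01988) = 2 / 1.01988 ≈ 1.9610.
and ρ(B_{ω*}) = 1.9610 − 1 = 0.9610.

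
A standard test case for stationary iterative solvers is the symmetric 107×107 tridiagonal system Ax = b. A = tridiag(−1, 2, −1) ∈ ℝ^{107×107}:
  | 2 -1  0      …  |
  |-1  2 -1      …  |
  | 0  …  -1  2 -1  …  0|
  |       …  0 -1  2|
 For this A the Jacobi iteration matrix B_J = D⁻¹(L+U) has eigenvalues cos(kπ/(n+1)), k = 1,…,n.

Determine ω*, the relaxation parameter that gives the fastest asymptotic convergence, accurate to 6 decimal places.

[ρ_J] n=107: ρ(B_J) = cos(π/(n+1)) = cos(π/108) = 0.999577.
√(1−ρ_J²) = |sin(π/108)| = 0.0290847
So ω* = 2/1.0290847 = 1.943475 (Young).
ρ_SOR = ω* − 1 = 1.943475 − 1 = 0.943475.

ω* = 1.943475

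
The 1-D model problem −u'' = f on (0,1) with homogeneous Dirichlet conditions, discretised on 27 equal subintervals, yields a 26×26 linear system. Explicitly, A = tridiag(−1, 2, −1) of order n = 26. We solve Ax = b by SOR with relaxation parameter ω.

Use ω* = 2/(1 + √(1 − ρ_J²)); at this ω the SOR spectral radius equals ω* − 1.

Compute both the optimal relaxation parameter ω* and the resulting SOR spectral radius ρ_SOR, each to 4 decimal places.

n=26: λ(B_J) = 1 − λ(A)/2 = cos(kπ/27); k=1 gives ρ_J = 0.9932.
√(1−ρ_J²) simplifies to sin(π/27) = 0.11609.
Young: ω* = 2/(1+√(1−ρ_J²)) = 2/(1+0.11609) = 2/1.11609 = 1.7920.
At ω = 1.7920 every |λ(B_ω)| = ω−1, so ρ_SOR = 0.7920.

ω* = 1.7920, ρ_SOR = 0.7920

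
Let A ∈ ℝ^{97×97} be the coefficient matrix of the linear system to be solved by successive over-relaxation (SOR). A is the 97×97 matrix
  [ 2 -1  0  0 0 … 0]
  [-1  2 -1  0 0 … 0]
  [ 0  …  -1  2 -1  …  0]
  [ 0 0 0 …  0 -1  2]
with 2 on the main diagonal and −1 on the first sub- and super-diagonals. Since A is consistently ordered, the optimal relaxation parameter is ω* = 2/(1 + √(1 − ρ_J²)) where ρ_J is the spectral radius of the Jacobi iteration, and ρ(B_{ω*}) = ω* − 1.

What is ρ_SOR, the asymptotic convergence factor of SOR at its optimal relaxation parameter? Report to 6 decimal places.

B_J for the 97×97 system has eigenvalues cos(kπ/98); ρ_J = cos(π/98) = 0.999486.
root = sin(π/98) = 0.0320516  (since 1−cos² = sin²).
ω* = 2 / (1 + 0.0320516) = 2 / 1.0320516 ≈ 1.937888.
ρ_SOR = ω* − 1 ≈ 0.937888.

ρ_SOR = 0.937888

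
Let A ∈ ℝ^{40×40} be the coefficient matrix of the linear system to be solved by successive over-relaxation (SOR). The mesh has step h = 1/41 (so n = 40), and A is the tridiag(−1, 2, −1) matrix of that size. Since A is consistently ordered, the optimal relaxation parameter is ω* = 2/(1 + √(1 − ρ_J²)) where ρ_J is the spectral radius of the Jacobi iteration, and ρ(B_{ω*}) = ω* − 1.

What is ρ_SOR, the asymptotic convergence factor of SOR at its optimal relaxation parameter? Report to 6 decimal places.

B_J for the 40×40 system has eigenvalues cos(kπ/41); ρ_J = cos(π/41) = 0.997066.
√(1−ρ_J²) = |sin(π/41)| = 0.0765493
Then 2/(1+√(1−ρ_J²)) = 2/(1+0.0765493); ω* = 2/1.0765493 = 1.857788.
ρ_SOR = ω* − 1 ≈ 0.857788.

ρ_SOR = 0.857788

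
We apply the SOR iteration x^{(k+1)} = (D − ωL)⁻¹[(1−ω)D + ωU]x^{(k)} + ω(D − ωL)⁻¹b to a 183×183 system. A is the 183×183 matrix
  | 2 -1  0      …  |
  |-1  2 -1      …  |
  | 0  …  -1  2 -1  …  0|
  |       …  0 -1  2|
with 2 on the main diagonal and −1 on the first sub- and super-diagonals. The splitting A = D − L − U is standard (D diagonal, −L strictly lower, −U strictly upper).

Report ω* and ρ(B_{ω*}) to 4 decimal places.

ω* = 1.9664, ρ_SOR = 0.9664

½·tridiag(1,0,1) at n=183: λ_k = cos(kπ/184); max |λ| at k=1 ⇒ ρ_J = cos(π/184) ≈ 0.9999.
1 − cos²(π/184) = sin²(π/184) ⇒ √(1−ρ_J²) = sin(π/184) = 0.01707.
So ω* = 2/1.01707 = 1.9664 (Young).
ρ_SOR = ω* − 1 = 1.9664 − 1 = 0.9664.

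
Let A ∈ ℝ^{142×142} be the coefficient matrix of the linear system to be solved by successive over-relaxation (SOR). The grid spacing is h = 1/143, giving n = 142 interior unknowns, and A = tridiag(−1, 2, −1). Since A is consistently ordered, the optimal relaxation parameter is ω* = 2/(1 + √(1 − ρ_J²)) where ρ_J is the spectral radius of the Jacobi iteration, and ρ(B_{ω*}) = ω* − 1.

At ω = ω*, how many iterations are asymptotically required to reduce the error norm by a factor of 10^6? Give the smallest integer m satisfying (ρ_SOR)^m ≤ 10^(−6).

m = 315

n=142: λ(B_J) = 1 − λ(A)/2 = cos(kπ/143); k=1 gives ρ_J = 0.9997587.
1 − cos²(π/143) = sin²(π/143) ⇒ √(1−ρ_J²) = sin(π/143) = 0.0219674.
Young: ω* = 2/(1+√(1−ρ_J²)) = 2/(1+0.0219674) = 2/1.0219674 = 1.9570096.
At ω = 1.9570096 every |λ(B_ω)| = ω−1, so ρ_SOR = 0.9570096.
For 6 digits: m = 6·ln10 / (−ln 0.9570096) = 13.8155/0.0439419 = 314.404; round up → m = 315.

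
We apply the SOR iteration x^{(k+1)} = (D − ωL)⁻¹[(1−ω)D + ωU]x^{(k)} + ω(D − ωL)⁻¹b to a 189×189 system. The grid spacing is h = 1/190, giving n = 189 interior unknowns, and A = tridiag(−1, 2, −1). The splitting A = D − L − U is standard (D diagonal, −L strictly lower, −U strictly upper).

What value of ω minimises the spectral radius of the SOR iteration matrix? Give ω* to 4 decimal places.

ρ_J = max_k |cos(kπ/190)| = cos(π/190) = 0.9999
√(1−ρ_J²) = |sin(π/190)| = 0.01653
[ω*] 2 ÷ (1 + 0.01653) = 2 ÷ 1.01653 = 1.9675.
At ω = 1.9675 every |λ(B_ω)| = ω−1, so ρ_SOR = 0.9675.

ω* = 1.9675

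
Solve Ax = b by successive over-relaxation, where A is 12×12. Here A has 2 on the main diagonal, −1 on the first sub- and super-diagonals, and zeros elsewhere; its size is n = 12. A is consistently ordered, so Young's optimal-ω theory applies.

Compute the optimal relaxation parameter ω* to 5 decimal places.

ω* = 1.61379

B_J for the 12×12 system has eigenvalues cos(kπ/13); ρ_J = cos(π/13) = 0.97094.
√(1−ρ_J²) simplifies to sin(π/13) = 0.239316.
[ω*] 2 ÷ (1 + 0.239316) = 2 ÷ 1.239316 = 1.61379.
and ρ(B_{ω*}) = 1.61379 − 1 = 0.61379.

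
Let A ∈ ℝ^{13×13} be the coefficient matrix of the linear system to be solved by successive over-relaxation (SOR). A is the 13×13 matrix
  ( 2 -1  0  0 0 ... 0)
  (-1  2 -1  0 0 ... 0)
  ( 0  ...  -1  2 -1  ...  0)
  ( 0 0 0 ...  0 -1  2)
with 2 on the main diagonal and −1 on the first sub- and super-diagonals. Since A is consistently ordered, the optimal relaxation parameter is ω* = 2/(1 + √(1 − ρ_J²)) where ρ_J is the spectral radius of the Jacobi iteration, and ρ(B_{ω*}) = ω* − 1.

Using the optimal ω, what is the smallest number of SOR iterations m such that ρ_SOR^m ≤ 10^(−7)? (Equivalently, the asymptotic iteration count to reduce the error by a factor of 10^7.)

With n=13, ρ(Jacobi) = cos(π/14) = 0.9749279.
√(1−ρ_J²) simplifies to sin(π/14) = 0.2225209.
ω* = 2/(1+0.2225209) = 1.6359639
[ρ_SOR] ω* − 1 = 0.6359639.
Need (0.6359639)^m ≤ 10^(−7): m ≥ 7·ln10/|ln 0.6359639| = 16.1181/0.452613 = 35.611 ⇒ m = 36.

m = 36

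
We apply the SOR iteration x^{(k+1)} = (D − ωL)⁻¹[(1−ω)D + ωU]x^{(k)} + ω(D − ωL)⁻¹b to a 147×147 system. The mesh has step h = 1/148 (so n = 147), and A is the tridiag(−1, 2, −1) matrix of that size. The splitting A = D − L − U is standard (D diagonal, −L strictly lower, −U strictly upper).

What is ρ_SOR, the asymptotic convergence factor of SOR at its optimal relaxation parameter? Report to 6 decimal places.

ρ_SOR = 0.958432

spectrum of D⁻¹(L+U) = {cos(kπ/148) : 1≤k≤147}; ρ_J = cos(π/148) = 0.999775.
√(1−ρ_J²) simplifies to sin(π/148) = 0.0212254.
[ω*] 2 ÷ (1 + 0.0212254) = 2 ÷ 1.0212254 = 1.958432.
[ρ_SOR] ω* − 1 = 0.958432.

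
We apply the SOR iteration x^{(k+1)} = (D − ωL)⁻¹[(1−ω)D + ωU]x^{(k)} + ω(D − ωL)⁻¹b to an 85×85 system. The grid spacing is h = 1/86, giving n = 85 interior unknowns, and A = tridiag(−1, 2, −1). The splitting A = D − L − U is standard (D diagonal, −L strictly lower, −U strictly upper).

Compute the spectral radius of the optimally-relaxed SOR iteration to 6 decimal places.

ρ_SOR = 0.929530

n=85: λ(B_J) = 1 − λ(A)/2 = cos(kπ/86); k=1 gives ρ_J = 0.999333.
√(1 − cos²(π/86)) = sin(π/86) ≈ 0.0365220.
ω* = 2 / (1 + 0.0365220) = 2 / 1.0365220 ≈ 1.929530.
At ω = 1.929530 every |λ(B_ω)| = ω−1, so ρ_SOR = 0.929530.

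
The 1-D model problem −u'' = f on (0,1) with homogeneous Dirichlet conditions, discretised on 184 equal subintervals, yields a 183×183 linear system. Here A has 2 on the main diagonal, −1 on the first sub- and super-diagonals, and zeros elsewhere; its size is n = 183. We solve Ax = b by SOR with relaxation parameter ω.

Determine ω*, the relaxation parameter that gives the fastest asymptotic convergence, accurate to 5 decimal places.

B_J for the 183×183 system has eigenvalues cos(kπ/184); ρ_J = cos(π/184) = 0.99985.
root = sin(π/184) = 0.017073  (since 1−cos² = sin²).
ω* = 2 / (1 + 0.017073) = 2 / 1.017073 ≈ 1.96643.
ρ_SOR = ω* − 1 ≈ 0.96643.

ω* = 1.96643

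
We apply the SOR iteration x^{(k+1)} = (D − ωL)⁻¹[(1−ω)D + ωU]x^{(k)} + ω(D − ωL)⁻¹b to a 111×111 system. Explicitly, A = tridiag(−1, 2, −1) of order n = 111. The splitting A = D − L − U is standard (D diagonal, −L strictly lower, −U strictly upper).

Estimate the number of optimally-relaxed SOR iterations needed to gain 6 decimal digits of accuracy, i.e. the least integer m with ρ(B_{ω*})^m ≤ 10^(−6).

n=111: λ(B_J) = 1 − λ(A)/2 = cos(kπ/112); k=1 gives ρ_J = 0.9996066.
root = sin(π/112) = 0.0280463  (since 1−cos² = sin²).
ω* = 2/(1+0.0280463) = 1.9454377
ρ(B_{ω*}) = ω*−1 = 0.9454377
Need (0.9454377)^m ≤ 10^(−6): m ≥ 6·ln10/|ln 0.9454377| = 13.8155/0.0561073 = 246.234 ⇒ m = 247.

m = 247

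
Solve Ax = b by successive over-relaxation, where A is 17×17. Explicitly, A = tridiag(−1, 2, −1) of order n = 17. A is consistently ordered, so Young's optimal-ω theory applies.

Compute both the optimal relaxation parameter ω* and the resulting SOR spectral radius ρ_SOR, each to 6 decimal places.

ω* = 1.704088, ρ_SOR = 0.704088

[ρ_J] n=17: ρ(B_J) = cos(π/(n+1)) = cos(π/18) = 0.984808.
1 − cos²(π/18) = sin²(π/18) ⇒ √(1−ρ_J²) = sin(π/18) = 0.1736482.
ω* = 2 / (1 + 0.1736482) = 2 / 1.1736482 ≈ 1.704088.
ρ_SOR = ω* − 1 = 1.704088 − 1 = 0.704088.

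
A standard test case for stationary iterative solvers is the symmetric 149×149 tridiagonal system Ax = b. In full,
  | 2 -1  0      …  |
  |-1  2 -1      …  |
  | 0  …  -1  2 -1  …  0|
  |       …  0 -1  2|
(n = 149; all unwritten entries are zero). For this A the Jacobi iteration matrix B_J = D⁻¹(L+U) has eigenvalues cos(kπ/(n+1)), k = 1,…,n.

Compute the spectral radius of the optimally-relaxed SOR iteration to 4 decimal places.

ρ_SOR = 0.9590

½·tridiag(1,0,1) at n=149: λ_k = cos(kπ/150); max |λ| at k=1 ⇒ ρ_J = cos(π/150) ≈ 0.9998.
√(1 − cos²(π/150)) = sin(π/150) ≈ 0.02094.
ω* = 2 / (1 + 0.02094) = 2 / 1.02094 ≈ 1.9590.
ρ_SOR = ω* − 1 = 1.9590 − 1 = 0.9590.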